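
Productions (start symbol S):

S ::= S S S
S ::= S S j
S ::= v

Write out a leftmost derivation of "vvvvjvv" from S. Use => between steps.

S => SSS   [S ::= S S S]
SSS => vSS   [S ::= v]
vSS => vSSSS   [S ::= S S S]
vSSSS => vvSSS   [S ::= v]
vvSSS => vvSSjSS   [S ::= S S j]
vvSSjSS => vvvSjSS   [S ::= v]
vvvSjSS => vvvvjSS   [S ::= v]
vvvvjSS => vvvvjvS   [S ::= v]
vvvvjvS => vvvvjvv   [S ::= v]

S=>SSS=>vSS=>vSSSS=>vvSSS=>vvSSjSS=>vvvSjSS=>vvvvjSS=>vvvvjvS=>vvvvjvv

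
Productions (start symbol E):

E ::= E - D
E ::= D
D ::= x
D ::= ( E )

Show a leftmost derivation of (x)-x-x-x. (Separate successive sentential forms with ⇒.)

E ⇒ E-D ⇒ E-D-D ⇒ E-D-D-D ⇒ D-D-D-D ⇒ (E)-D-D-D ⇒ (D)-D-D-D ⇒ (x)-D-D-D ⇒ (x)-x-D-D ⇒ (x)-x-x-D ⇒ (x)-x-x-x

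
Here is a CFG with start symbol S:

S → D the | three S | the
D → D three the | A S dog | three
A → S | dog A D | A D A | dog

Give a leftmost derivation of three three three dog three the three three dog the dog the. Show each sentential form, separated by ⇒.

S ⇒ three S   [S → three S]
three S ⇒ three three S   [S → three S]
three three S ⇒ three three three S   [S → three S]
three three three S ⇒ three three three D the   [S → D the]
three three three D the ⇒ three three three A S dog the   [D → A S dog]
three three three A S dog the ⇒ three three three A D A S dog the   [A → A D A]
three three three A D A S dog the ⇒ three three three dog A D D A S dog the   [A → dog A D]
three three three dog A D D A S dog the ⇒ three three three dog S D D A S dog the   [A → S]
three three three dog S D D A S dog the ⇒ three three three dog three S D D A S dog the   [S → three S]
three three three dog three S D D A S dog the ⇒ three three three dog three the D D A S dog the   [S → the]
three three three dog three the D D A S dog the ⇒ three three three dog three the three D A S dog the   [D → three]
three three three dog three the three D A S dog the ⇒ three three three dog three the three three A S dog the   [D → three]
three three three dog three the three three A S dog the ⇒ three three three dog three the three three dog S dog the   [A → dog]
three three three dog three the three three dog S dog the ⇒ three three three dog three the three three dog the dog the   [S → the]

S ⇒ three S ⇒ three three S ⇒ three three three S ⇒ three three three D the ⇒ three three three A S dog the ⇒ three three three A D A S dog the ⇒ three three three dog A D D A S dog the ⇒ three three three dog S D D A S dog the ⇒ three three three dog three S D D A S dog the ⇒ three three three dog three the D D A S dog the ⇒ three three three dog three the three D A S dog the ⇒ three three three dog three the three three A S dog the ⇒ three three three dog three the three three dog S dog the ⇒ three three three dog three the three three dog the dog the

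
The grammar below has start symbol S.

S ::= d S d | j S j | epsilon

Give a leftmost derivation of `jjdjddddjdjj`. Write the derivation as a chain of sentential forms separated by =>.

S => jSj   [S ::= j S j]
jSj => jjSjj   [S ::= j S j]
jjSjj => jjdSdjj   [S ::= d S d]
jjdSdjj => jjdjSjdjj   [S ::= j S j]
jjdjSjdjj => jjdjdSdjdjj   [S ::= d S d]
jjdjdSdjdjj => jjdjddSddjdjj   [S ::= d S d]
jjdjddSddjdjj => jjdjddddjdjj   [S ::= epsilon]

S=>jSj=>jjSjj=>jjdSdjj=>jjdjSjdjj=>jjdjdSdjdjj=>jjdjddSddjdjj=>jjdjddddjdjj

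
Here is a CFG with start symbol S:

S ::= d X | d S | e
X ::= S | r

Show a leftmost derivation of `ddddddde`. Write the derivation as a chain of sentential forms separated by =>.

S => dS   [S ::= d S]
dS => ddS   [S ::= d S]
ddS => dddS   [S ::= d S]
dddS => ddddS   [S ::= d S]
ddddS => dddddS   [S ::= d S]
dddddS => ddddddS   [S ::= d S]
ddddddS => dddddddS   [S ::= d S]
dddddddS => ddddddde   [S ::= e]

S => dS => ddS => dddS => ddddS => dddddS => ddddddS => dddddddS => ddddddde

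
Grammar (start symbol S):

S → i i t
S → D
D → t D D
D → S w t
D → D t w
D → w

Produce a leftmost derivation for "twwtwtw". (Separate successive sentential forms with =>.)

S => D => Dtw => tDDtw => tSwtDtw => tDwtDtw => twwtDtw => twwtwtw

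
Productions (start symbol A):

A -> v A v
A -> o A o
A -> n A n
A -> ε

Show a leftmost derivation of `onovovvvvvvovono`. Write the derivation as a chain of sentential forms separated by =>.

A => oAo => onAno => onoAono => onovAvono => onovoAovono => onovovAvovono => onovovvAvvovono => onovovvvAvvvovono => onovovvvvvvovono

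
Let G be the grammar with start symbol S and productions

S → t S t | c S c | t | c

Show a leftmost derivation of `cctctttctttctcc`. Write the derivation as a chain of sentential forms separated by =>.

S => cSc => ccScc => cctStcc => cctcSctcc => cctctStctcc => cctcttSttctcc => cctctttStttctcc => cctctttctttctcc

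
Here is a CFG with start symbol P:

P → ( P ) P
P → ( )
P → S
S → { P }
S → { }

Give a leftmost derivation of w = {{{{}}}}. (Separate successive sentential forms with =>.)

P => S => {P} => {S} => {{P}} => {{S}} => {{{P}}} => {{{S}}} => {{{{}}}}

P => S   [P → S]
S => {P}   [S → { P }]
{P} => {S}   [P → S]
{S} => {{P}}   [S → { P }]
{{P}} => {{S}}   [P → S]
{{S}} => {{{P}}}   [S → { P }]
{{{P}}} => {{{S}}}   [P → S]
{{{S}}} => {{{{}}}}   [S → { }]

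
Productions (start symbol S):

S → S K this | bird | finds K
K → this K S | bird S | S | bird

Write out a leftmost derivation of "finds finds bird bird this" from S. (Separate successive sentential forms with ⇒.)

S ⇒ S K this   [S → S K this]
S K this ⇒ finds K K this   [S → finds K]
finds K K this ⇒ finds S K this   [K → S]
finds S K this ⇒ finds finds K K this   [S → finds K]
finds finds K K this ⇒ finds finds bird K this   [K → bird]
finds finds bird K this ⇒ finds finds bird bird this   [K → bird]

S ⇒ S K this ⇒ finds K K this ⇒ finds S K this ⇒ finds finds K K this ⇒ finds finds bird K this ⇒ finds finds bird bird this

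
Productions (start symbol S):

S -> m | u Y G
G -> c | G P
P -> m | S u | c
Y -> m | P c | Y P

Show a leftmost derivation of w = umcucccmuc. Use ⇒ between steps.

S ⇒ uYG   [S -> u Y G]
uYG ⇒ uYPG   [Y -> Y P]
uYPG ⇒ uPcPG   [Y -> P c]
uPcPG ⇒ umcPG   [P -> m]
umcPG ⇒ umcSuG   [P -> S u]
umcSuG ⇒ umcuYGuG   [S -> u Y G]
umcuYGuG ⇒ umcuPcGuG   [Y -> P c]
umcuPcGuG ⇒ umcuccGuG   [P -> c]
umcuccGuG ⇒ umcuccGPuG   [G -> G P]
umcuccGPuG ⇒ umcucccPuG   [G -> c]
umcucccPuG ⇒ umcucccmuG   [P -> m]
umcucccmuG ⇒ umcucccmuc   [G -> c]

S ⇒ uYG ⇒ uYPG ⇒ uPcPG ⇒ umcPG ⇒ umcSuG ⇒ umcuYGuG ⇒ umcuPcGuG ⇒ umcuccGuG ⇒ umcuccGPuG ⇒ umcucccPuG ⇒ umcucccmuG ⇒ umcucccmuc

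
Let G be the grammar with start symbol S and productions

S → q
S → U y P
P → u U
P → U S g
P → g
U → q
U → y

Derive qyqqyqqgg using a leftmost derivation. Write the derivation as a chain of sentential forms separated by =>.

S => UyP => qyP => qyUSg => qyqSg => qyqUyPg => qyqqyPg => qyqqyUSgg => qyqqyqSgg => qyqqyqqgg

S => UyP   [S → U y P]
UyP => qyP   [U → q]
qyP => qyUSg   [P → U S g]
qyUSg => qyqSg   [U → q]
qyqSg => qyqUyPg   [S → U y P]
qyqUyPg => qyqqyPg   [U → q]
qyqqyPg => qyqqyUSgg   [P → U S g]
qyqqyUSgg => qyqqyqSgg   [U → q]
qyqqyqSgg => qyqqyqqgg   [S → q]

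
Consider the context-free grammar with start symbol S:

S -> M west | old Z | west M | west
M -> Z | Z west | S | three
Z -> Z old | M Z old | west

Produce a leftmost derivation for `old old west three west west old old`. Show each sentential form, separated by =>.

S => old Z   [S -> old Z]
old Z => old M Z old   [Z -> M Z old]
old M Z old => old S Z old   [M -> S]
old S Z old => old old Z Z old   [S -> old Z]
old old Z Z old => old old west Z old   [Z -> west]
old old west Z old => old old west M Z old old   [Z -> M Z old]
old old west M Z old old => old old west S Z old old   [M -> S]
old old west S Z old old => old old west M west Z old old   [S -> M west]
old old west M west Z old old => old old west three west Z old old   [M -> three]
old old west three west Z old old => old old west three west west old old   [Z -> west]

S => old Z => old M Z old => old S Z old => old old Z Z old => old old west Z old => old old west M Z old old => old old west S Z old old => old old west M west Z old old => old old west three west Z old old => old old west three west west old old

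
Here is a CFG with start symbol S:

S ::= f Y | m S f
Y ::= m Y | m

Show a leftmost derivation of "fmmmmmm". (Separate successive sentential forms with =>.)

S => fY   [S ::= f Y]
fY => fmY   [Y ::= m Y]
fmY => fmmY   [Y ::= m Y]
fmmY => fmmmY   [Y ::= m Y]
fmmmY => fmmmmY   [Y ::= m Y]
fmmmmY => fmmmmmY   [Y ::= m Y]
fmmmmmY => fmmmmmm   [Y ::= m]

S => fY => fmY => fmmY => fmmmY => fmmmmY => fmmmmmY => fmmmmmm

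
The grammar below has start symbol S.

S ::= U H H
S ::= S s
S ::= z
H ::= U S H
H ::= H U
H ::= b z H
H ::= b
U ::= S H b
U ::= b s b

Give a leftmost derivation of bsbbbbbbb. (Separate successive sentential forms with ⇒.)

S ⇒ UHH ⇒ SHbHH ⇒ UHHHbHH ⇒ bsbHHHbHH ⇒ bsbbHHbHH ⇒ bsbbbHbHH ⇒ bsbbbbbHH ⇒ bsbbbbbbH ⇒ bsbbbbbbb

S ⇒ UHH   [S ::= U H H]
UHH ⇒ SHbHH   [U ::= S H b]
SHbHH ⇒ UHHHbHH   [S ::= U H H]
UHHHbHH ⇒ bsbHHHbHH   [U ::= b s b]
bsbHHHbHH ⇒ bsbbHHbHH   [H ::= b]
bsbbHHbHH ⇒ bsbbbHbHH   [H ::= b]
bsbbbHbHH ⇒ bsbbbbbHH   [H ::= b]
bsbbbbbHH ⇒ bsbbbbbbH   [H ::= b]
bsbbbbbbH ⇒ bsbbbbbbb   [H ::= b]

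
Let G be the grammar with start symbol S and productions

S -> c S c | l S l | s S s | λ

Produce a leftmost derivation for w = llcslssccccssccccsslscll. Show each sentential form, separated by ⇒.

S ⇒ lSl ⇒ llSll ⇒ llcScll ⇒ llcsSscll ⇒ llcslSlscll ⇒ llcslsSslscll ⇒ llcslssSsslscll ⇒ llcslsscScsslscll ⇒ llcslssccSccsslscll ⇒ llcslsscccScccsslscll ⇒ llcslssccccSccccsslscll ⇒ llcslssccccsSsccccsslscll ⇒ llcslssccccssccccsslscll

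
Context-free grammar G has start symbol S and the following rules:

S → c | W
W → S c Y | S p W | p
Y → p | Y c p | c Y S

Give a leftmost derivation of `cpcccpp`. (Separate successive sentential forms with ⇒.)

S ⇒ W   [S → W]
W ⇒ SpW   [W → S p W]
SpW ⇒ cpW   [S → c]
cpW ⇒ cpScY   [W → S c Y]
cpScY ⇒ cpccY   [S → c]
cpccY ⇒ cpcccYS   [Y → c Y S]
cpcccYS ⇒ cpcccpS   [Y → p]
cpcccpS ⇒ cpcccpW   [S → W]
cpcccpW ⇒ cpcccpp   [W → p]

S⇒W⇒SpW⇒cpW⇒cpScY⇒cpccY⇒cpcccYS⇒cpcccpS⇒cpcccpW⇒cpcccpp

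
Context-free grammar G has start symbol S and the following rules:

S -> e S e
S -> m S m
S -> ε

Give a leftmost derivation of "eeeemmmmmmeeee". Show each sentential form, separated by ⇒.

S ⇒ eSe ⇒ eeSee ⇒ eeeSeee ⇒ eeeeSeeee ⇒ eeeemSmeeee ⇒ eeeemmSmmeeee ⇒ eeeemmmSmmmeeee ⇒ eeeemmmmmmeeee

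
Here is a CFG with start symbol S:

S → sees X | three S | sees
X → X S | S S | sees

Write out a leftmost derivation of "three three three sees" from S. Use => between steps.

S => three S   [S → three S]
three S => three three S   [S → three S]
three three S => three three three S   [S → three S]
three three three S => three three three sees   [S → sees]

S => three S => three three S => three three three S => three three three sees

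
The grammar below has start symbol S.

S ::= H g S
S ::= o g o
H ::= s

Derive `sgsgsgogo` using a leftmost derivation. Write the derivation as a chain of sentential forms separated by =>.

S => HgS => sgS => sgHgS => sgsgS => sgsgHgS => sgsgsgS => sgsgsgogo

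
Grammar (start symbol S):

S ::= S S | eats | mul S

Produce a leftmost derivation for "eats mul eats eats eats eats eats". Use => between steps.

S => S S => S S S => eats S S => eats mul S S => eats mul S S S => eats mul S S S S => eats mul S S S S S => eats mul eats S S S S => eats mul eats eats S S S => eats mul eats eats eats S S => eats mul eats eats eats eats S => eats mul eats eats eats eats eats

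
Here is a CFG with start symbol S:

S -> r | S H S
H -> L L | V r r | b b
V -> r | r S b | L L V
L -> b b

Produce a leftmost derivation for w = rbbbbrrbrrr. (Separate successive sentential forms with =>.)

S=>SHS=>rHS=>rVrrS=>rLLVrrS=>rbbLVrrS=>rbbbbVrrS=>rbbbbrSbrrS=>rbbbbrrbrrS=>rbbbbrrbrrr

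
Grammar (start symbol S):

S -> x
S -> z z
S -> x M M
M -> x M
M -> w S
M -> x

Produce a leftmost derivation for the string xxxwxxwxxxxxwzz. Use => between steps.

S => xMM => xxMM => xxxMM => xxxwSM => xxxwxMMM => xxxwxxMMM => xxxwxxwSMM => xxxwxxwxMM => xxxwxxwxxMM => xxxwxxwxxxMM => xxxwxxwxxxxMM => xxxwxxwxxxxxM => xxxwxxwxxxxxwS => xxxwxxwxxxxxwzz

S => xMM   [S -> x M M]
xMM => xxMM   [M -> x M]
xxMM => xxxMM   [M -> x M]
xxxMM => xxxwSM   [M -> w S]
xxxwSM => xxxwxMMM   [S -> x M M]
xxxwxMMM => xxxwxxMMM   [M -> x M]
xxxwxxMMM => xxxwxxwSMM   [M -> w S]
xxxwxxwSMM => xxxwxxwxMM   [S -> x]
xxxwxxwxMM => xxxwxxwxxMM   [M -> x M]
xxxwxxwxxMM => xxxwxxwxxxMM   [M -> x M]
xxxwxxwxxxMM => xxxwxxwxxxxMM   [M -> x M]
xxxwxxwxxxxMM => xxxwxxwxxxxxM   [M -> x]
xxxwxxwxxxxxM => xxxwxxwxxxxxwS   [M -> w S]
xxxwxxwxxxxxwS => xxxwxxwxxxxxwzz   [S -> z z]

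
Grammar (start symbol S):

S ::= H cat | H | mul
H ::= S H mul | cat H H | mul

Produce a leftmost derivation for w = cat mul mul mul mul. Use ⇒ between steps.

S ⇒ H ⇒ cat H H ⇒ cat S H mul H ⇒ cat mul H mul H ⇒ cat mul mul mul H ⇒ cat mul mul mul mul

S ⇒ H   [S ::= H]
H ⇒ cat H H   [H ::= cat H H]
cat H H ⇒ cat S H mul H   [H ::= S H mul]
cat S H mul H ⇒ cat mul H mul H   [S ::= mul]
cat mul H mul H ⇒ cat mul mul mul H   [H ::= mul]
cat mul mul mul H ⇒ cat mul mul mul mul   [H ::= mul]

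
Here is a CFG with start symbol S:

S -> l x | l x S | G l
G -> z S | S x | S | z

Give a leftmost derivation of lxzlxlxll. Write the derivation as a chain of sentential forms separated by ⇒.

S⇒lxS⇒lxGl⇒lxzSl⇒lxzlxSl⇒lxzlxGll⇒lxzlxSll⇒lxzlxlxll

S ⇒ lxS   [S -> l x S]
lxS ⇒ lxGl   [S -> G l]
lxGl ⇒ lxzSl   [G -> z S]
lxzSl ⇒ lxzlxSl   [S -> l x S]
lxzlxSl ⇒ lxzlxGll   [S -> G l]
lxzlxGll ⇒ lxzlxSll   [G -> S]
lxzlxSll ⇒ lxzlxlxll   [S -> l x]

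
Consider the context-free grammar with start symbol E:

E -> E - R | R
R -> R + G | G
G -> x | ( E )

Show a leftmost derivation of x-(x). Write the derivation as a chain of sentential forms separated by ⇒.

E ⇒ E-R   [E -> E - R]
E-R ⇒ R-R   [E -> R]
R-R ⇒ G-R   [R -> G]
G-R ⇒ x-R   [G -> x]
x-R ⇒ x-G   [R -> G]
x-G ⇒ x-(E)   [G -> ( E )]
x-(E) ⇒ x-(R)   [E -> R]
x-(R) ⇒ x-(G)   [R -> G]
x-(G) ⇒ x-(x)   [G -> x]

E ⇒ E-R ⇒ R-R ⇒ G-R ⇒ x-R ⇒ x-G ⇒ x-(E) ⇒ x-(R) ⇒ x-(G) ⇒ x-(x)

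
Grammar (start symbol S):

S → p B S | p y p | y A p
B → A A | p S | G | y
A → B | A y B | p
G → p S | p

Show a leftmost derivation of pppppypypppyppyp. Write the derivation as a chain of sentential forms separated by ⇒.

S ⇒ pBS ⇒ ppSS ⇒ pppBSS ⇒ pppAASS ⇒ pppBASS ⇒ ppppSASS ⇒ pppppBSASS ⇒ pppppySASS ⇒ pppppypypASS ⇒ pppppypyppSS ⇒ pppppypypppypS ⇒ pppppypypppyppyp

S ⇒ pBS   [S → p B S]
pBS ⇒ ppSS   [B → p S]
ppSS ⇒ pppBSS   [S → p B S]
pppBSS ⇒ pppAASS   [B → A A]
pppAASS ⇒ pppBASS   [A → B]
pppBASS ⇒ ppppSASS   [B → p S]
ppppSASS ⇒ pppppBSASS   [S → p B S]
pppppBSASS ⇒ pppppySASS   [B → y]
pppppySASS ⇒ pppppypypASS   [S → p y p]
pppppypypASS ⇒ pppppypyppSS   [A → p]
pppppypyppSS ⇒ pppppypypppypS   [S → p y p]
pppppypypppypS ⇒ pppppypypppyppyp   [S → p y p]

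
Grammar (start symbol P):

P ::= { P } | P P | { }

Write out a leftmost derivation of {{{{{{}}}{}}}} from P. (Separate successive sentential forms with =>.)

P => {P}   [P ::= { P }]
{P} => {{P}}   [P ::= { P }]
{{P}} => {{{P}}}   [P ::= { P }]
{{{P}}} => {{{PP}}}   [P ::= P P]
{{{PP}}} => {{{{P}P}}}   [P ::= { P }]
{{{{P}P}}} => {{{{{P}}P}}}   [P ::= { P }]
{{{{{P}}P}}} => {{{{{{}}}P}}}   [P ::= { }]
{{{{{{}}}P}}} => {{{{{{}}}{}}}}   [P ::= { }]

P => {P} => {{P}} => {{{P}}} => {{{PP}}} => {{{{P}P}}} => {{{{{P}}P}}} => {{{{{{}}}P}}} => {{{{{{}}}{}}}}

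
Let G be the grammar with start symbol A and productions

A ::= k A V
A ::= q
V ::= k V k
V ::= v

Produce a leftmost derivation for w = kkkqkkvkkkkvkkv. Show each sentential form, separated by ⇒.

A ⇒ kAV   [A ::= k A V]
kAV ⇒ kkAVV   [A ::= k A V]
kkAVV ⇒ kkkAVVV   [A ::= k A V]
kkkAVVV ⇒ kkkqVVV   [A ::= q]
kkkqVVV ⇒ kkkqkVkVV   [V ::= k V k]
kkkqkVkVV ⇒ kkkqkkVkkVV   [V ::= k V k]
kkkqkkVkkVV ⇒ kkkqkkvkkVV   [V ::= v]
kkkqkkvkkVV ⇒ kkkqkkvkkkVkV   [V ::= k V k]
kkkqkkvkkkVkV ⇒ kkkqkkvkkkkVkkV   [V ::= k V k]
kkkqkkvkkkkVkkV ⇒ kkkqkkvkkkkvkkV   [V ::= v]
kkkqkkvkkkkvkkV ⇒ kkkqkkvkkkkvkkv   [V ::= v]

A⇒kAV⇒kkAVV⇒kkkAVVV⇒kkkqVVV⇒kkkqkVkVV⇒kkkqkkVkkVV⇒kkkqkkvkkVV⇒kkkqkkvkkkVkV⇒kkkqkkvkkkkVkkV⇒kkkqkkvkkkkvkkV⇒kkkqkkvkkkkvkkv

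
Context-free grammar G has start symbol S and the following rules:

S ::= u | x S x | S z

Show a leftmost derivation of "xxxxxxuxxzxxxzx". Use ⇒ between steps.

S ⇒ xSx   [S ::= x S x]
xSx ⇒ xSzx   [S ::= S z]
xSzx ⇒ xxSxzx   [S ::= x S x]
xxSxzx ⇒ xxxSxxzx   [S ::= x S x]
xxxSxxzx ⇒ xxxxSxxxzx   [S ::= x S x]
xxxxSxxxzx ⇒ xxxxSzxxxzx   [S ::= S z]
xxxxSzxxxzx ⇒ xxxxxSxzxxxzx   [S ::= x S x]
xxxxxSxzxxxzx ⇒ xxxxxxSxxzxxxzx   [S ::= x S x]
xxxxxxSxxzxxxzx ⇒ xxxxxxuxxzxxxzx   [S ::= u]

S ⇒ xSx ⇒ xSzx ⇒ xxSxzx ⇒ xxxSxxzx ⇒ xxxxSxxxzx ⇒ xxxxSzxxxzx ⇒ xxxxxSxzxxxzx ⇒ xxxxxxSxxzxxxzx ⇒ xxxxxxuxxzxxxzx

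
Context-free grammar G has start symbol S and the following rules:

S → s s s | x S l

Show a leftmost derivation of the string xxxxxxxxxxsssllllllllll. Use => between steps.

S => xSl => xxSll => xxxSlll => xxxxSllll => xxxxxSlllll => xxxxxxSllllll => xxxxxxxSlllllll => xxxxxxxxSllllllll => xxxxxxxxxSlllllllll => xxxxxxxxxxSllllllllll => xxxxxxxxxxsssllllllllll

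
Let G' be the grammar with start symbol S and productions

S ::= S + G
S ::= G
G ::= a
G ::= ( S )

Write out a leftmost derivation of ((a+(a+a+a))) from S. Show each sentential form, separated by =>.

S => G   [S ::= G]
G => (S)   [G ::= ( S )]
(S) => (G)   [S ::= G]
(G) => ((S))   [G ::= ( S )]
((S)) => ((S+G))   [S ::= S + G]
((S+G)) => ((G+G))   [S ::= G]
((G+G)) => ((a+G))   [G ::= a]
((a+G)) => ((a+(S)))   [G ::= ( S )]
((a+(S))) => ((a+(S+G)))   [S ::= S + G]
((a+(S+G))) => ((a+(S+G+G)))   [S ::= S + G]
((a+(S+G+G))) => ((a+(G+G+G)))   [S ::= G]
((a+(G+G+G))) => ((a+(a+G+G)))   [G ::= a]
((a+(a+G+G))) => ((a+(a+a+G)))   [G ::= a]
((a+(a+a+G))) => ((a+(a+a+a)))   [G ::= a]

S => G => (S) => (G) => ((S)) => ((S+G)) => ((G+G)) => ((a+G)) => ((a+(S))) => ((a+(S+G))) => ((a+(S+G+G))) => ((a+(G+G+G))) => ((a+(a+G+G))) => ((a+(a+a+G))) => ((a+(a+a+a)))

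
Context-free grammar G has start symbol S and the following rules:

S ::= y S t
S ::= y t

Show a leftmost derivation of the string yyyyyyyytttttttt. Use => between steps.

S => ySt => yyStt => yyySttt => yyyyStttt => yyyyySttttt => yyyyyyStttttt => yyyyyyySttttttt => yyyyyyyytttttttt

S => ySt   [S ::= y S t]
ySt => yyStt   [S ::= y S t]
yyStt => yyySttt   [S ::= y S t]
yyySttt => yyyyStttt   [S ::= y S t]
yyyyStttt => yyyyySttttt   [S ::= y S t]
yyyyySttttt => yyyyyyStttttt   [S ::= y S t]
yyyyyyStttttt => yyyyyyySttttttt   [S ::= y S t]
yyyyyyySttttttt => yyyyyyyytttttttt   [S ::= y t]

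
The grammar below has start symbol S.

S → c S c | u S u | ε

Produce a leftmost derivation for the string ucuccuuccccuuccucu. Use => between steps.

S=>uSu=>ucScu=>ucuSucu=>ucucScucu=>ucuccSccucu=>ucuccuSuccucu=>ucuccuuSuuccucu=>ucuccuucScuuccucu=>ucuccuuccSccuuccucu=>ucuccuuccccuuccucu

S => uSu   [S → u S u]
uSu => ucScu   [S → c S c]
ucScu => ucuSucu   [S → u S u]
ucuSucu => ucucScucu   [S → c S c]
ucucScucu => ucuccSccucu   [S → c S c]
ucuccSccucu => ucuccuSuccucu   [S → u S u]
ucuccuSuccucu => ucuccuuSuuccucu   [S → u S u]
ucuccuuSuuccucu => ucuccuucScuuccucu   [S → c S c]
ucuccuucScuuccucu => ucuccuuccSccuuccucu   [S → c S c]
ucuccuuccSccuuccucu => ucuccuuccccuuccucu   [S → ε]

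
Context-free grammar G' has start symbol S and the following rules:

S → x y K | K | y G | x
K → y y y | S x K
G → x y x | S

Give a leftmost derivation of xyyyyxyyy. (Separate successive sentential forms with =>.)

S => xyK   [S → x y K]
xyK => xySxK   [K → S x K]
xySxK => xyKxK   [S → K]
xyKxK => xyyyyxK   [K → y y y]
xyyyyxK => xyyyyxyyy   [K → y y y]

S => xyK => xySxK => xyKxK => xyyyyxK => xyyyyxyyy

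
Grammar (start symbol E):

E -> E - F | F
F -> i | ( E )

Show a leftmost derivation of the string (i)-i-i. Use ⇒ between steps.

E ⇒ E-F ⇒ E-F-F ⇒ F-F-F ⇒ (E)-F-F ⇒ (F)-F-F ⇒ (i)-F-F ⇒ (i)-i-F ⇒ (i)-i-i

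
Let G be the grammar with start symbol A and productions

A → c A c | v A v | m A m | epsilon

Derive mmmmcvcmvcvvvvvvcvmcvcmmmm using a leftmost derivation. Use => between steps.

A => mAm   [A → m A m]
mAm => mmAmm   [A → m A m]
mmAmm => mmmAmmm   [A → m A m]
mmmAmmm => mmmmAmmmm   [A → m A m]
mmmmAmmmm => mmmmcAcmmmm   [A → c A c]
mmmmcAcmmmm => mmmmcvAvcmmmm   [A → v A v]
mmmmcvAvcmmmm => mmmmcvcAcvcmmmm   [A → c A c]
mmmmcvcAcvcmmmm => mmmmcvcmAmcvcmmmm   [A → m A m]
mmmmcvcmAmcvcmmmm => mmmmcvcmvAvmcvcmmmm   [A → v A v]
mmmmcvcmvAvmcvcmmmm => mmmmcvcmvcAcvmcvcmmmm   [A → c A c]
mmmmcvcmvcAcvmcvcmmmm => mmmmcvcmvcvAvcvmcvcmmmm   [A → v A v]
mmmmcvcmvcvAvcvmcvcmmmm => mmmmcvcmvcvvAvvcvmcvcmmmm   [A → v A v]
mmmmcvcmvcvvAvvcvmcvcmmmm => mmmmcvcmvcvvvAvvvcvmcvcmmmm   [A → v A v]
mmmmcvcmvcvvvAvvvcvmcvcmmmm => mmmmcvcmvcvvvvvvcvmcvcmmmm   [A → epsilon]

A => mAm => mmAmm => mmmAmmm => mmmmAmmmm => mmmmcAcmmmm => mmmmcvAvcmmmm => mmmmcvcAcvcmmmm => mmmmcvcmAmcvcmmmm => mmmmcvcmvAvmcvcmmmm => mmmmcvcmvcAcvmcvcmmmm => mmmmcvcmvcvAvcvmcvcmmmm => mmmmcvcmvcvvAvvcvmcvcmmmm => mmmmcvcmvcvvvAvvvcvmcvcmmmm => mmmmcvcmvcvvvvvvcvmcvcmmmm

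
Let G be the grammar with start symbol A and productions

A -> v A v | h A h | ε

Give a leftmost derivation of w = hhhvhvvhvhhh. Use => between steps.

A => hAh   [A -> h A h]
hAh => hhAhh   [A -> h A h]
hhAhh => hhhAhhh   [A -> h A h]
hhhAhhh => hhhvAvhhh   [A -> v A v]
hhhvAvhhh => hhhvhAhvhhh   [A -> h A h]
hhhvhAhvhhh => hhhvhvAvhvhhh   [A -> v A v]
hhhvhvAvhvhhh => hhhvhvvhvhhh   [A -> ε]

A=>hAh=>hhAhh=>hhhAhhh=>hhhvAvhhh=>hhhvhAhvhhh=>hhhvhvAvhvhhh=>hhhvhvvhvhhh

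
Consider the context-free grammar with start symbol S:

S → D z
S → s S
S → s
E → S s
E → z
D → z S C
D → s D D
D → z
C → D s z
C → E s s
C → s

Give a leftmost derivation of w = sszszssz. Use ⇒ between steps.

S ⇒ sS   [S → s S]
sS ⇒ ssS   [S → s S]
ssS ⇒ ssDz   [S → D z]
ssDz ⇒ sszSCz   [D → z S C]
sszSCz ⇒ sszsCz   [S → s]
sszsCz ⇒ sszsEssz   [C → E s s]
sszsEssz ⇒ sszszssz   [E → z]

S ⇒ sS ⇒ ssS ⇒ ssDz ⇒ sszSCz ⇒ sszsCz ⇒ sszsEssz ⇒ sszszssz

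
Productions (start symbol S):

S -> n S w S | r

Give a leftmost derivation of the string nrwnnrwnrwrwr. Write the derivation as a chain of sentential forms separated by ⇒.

S ⇒ nSwS   [S -> n S w S]
nSwS ⇒ nrwS   [S -> r]
nrwS ⇒ nrwnSwS   [S -> n S w S]
nrwnSwS ⇒ nrwnnSwSwS   [S -> n S w S]
nrwnnSwSwS ⇒ nrwnnrwSwS   [S -> r]
nrwnnrwSwS ⇒ nrwnnrwnSwSwS   [S -> n S w S]
nrwnnrwnSwSwS ⇒ nrwnnrwnrwSwS   [S -> r]
nrwnnrwnrwSwS ⇒ nrwnnrwnrwrwS   [S -> r]
nrwnnrwnrwrwS ⇒ nrwnnrwnrwrwr   [S -> r]

S ⇒ nSwS ⇒ nrwS ⇒ nrwnSwS ⇒ nrwnnSwSwS ⇒ nrwnnrwSwS ⇒ nrwnnrwnSwSwS ⇒ nrwnnrwnrwSwS ⇒ nrwnnrwnrwrwS ⇒ nrwnnrwnrwrwr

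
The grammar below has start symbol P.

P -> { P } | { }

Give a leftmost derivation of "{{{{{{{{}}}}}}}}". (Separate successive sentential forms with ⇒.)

P ⇒ {P} ⇒ {{P}} ⇒ {{{P}}} ⇒ {{{{P}}}} ⇒ {{{{{P}}}}} ⇒ {{{{{{P}}}}}} ⇒ {{{{{{{P}}}}}}} ⇒ {{{{{{{{}}}}}}}}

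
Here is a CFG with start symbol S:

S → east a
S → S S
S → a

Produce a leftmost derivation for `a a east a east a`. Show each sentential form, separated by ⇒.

S ⇒ S S   [S → S S]
S S ⇒ S S S   [S → S S]
S S S ⇒ S S S S   [S → S S]
S S S S ⇒ a S S S   [S → a]
a S S S ⇒ a a S S   [S → a]
a a S S ⇒ a a east a S   [S → east a]
a a east a S ⇒ a a east a east a   [S → east a]

S ⇒ S S ⇒ S S S ⇒ S S S S ⇒ a S S S ⇒ a a S S ⇒ a a east a S ⇒ a a east a east a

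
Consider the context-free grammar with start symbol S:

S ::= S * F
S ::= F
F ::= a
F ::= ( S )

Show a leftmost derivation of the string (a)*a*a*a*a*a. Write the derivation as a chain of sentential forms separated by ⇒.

S ⇒ S*F ⇒ S*F*F ⇒ S*F*F*F ⇒ S*F*F*F*F ⇒ S*F*F*F*F*F ⇒ F*F*F*F*F*F ⇒ (S)*F*F*F*F*F ⇒ (F)*F*F*F*F*F ⇒ (a)*F*F*F*F*F ⇒ (a)*a*F*F*F*F ⇒ (a)*a*a*F*F*F ⇒ (a)*a*a*a*F*F ⇒ (a)*a*a*a*a*F ⇒ (a)*a*a*a*a*a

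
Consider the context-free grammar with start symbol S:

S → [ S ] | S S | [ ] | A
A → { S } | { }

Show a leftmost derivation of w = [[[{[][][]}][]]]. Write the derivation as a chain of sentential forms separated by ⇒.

S ⇒ [S] ⇒ [[S]] ⇒ [[SS]] ⇒ [[[S]S]] ⇒ [[[A]S]] ⇒ [[[{S}]S]] ⇒ [[[{SS}]S]] ⇒ [[[{SSS}]S]] ⇒ [[[{[]SS}]S]] ⇒ [[[{[][]S}]S]] ⇒ [[[{[][][]}]S]] ⇒ [[[{[][][]}][]]]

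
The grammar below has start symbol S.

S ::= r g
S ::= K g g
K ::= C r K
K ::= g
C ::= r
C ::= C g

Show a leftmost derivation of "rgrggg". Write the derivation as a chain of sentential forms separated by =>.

S => Kgg   [S ::= K g g]
Kgg => CrKgg   [K ::= C r K]
CrKgg => CgrKgg   [C ::= C g]
CgrKgg => rgrKgg   [C ::= r]
rgrKgg => rgrggg   [K ::= g]

S => Kgg => CrKgg => CgrKgg => rgrKgg => rgrggg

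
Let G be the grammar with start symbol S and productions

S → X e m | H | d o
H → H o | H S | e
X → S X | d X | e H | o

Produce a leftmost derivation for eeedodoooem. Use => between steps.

S=>Xem=>eHem=>eHoem=>eHooem=>eHSooem=>eHSSooem=>eeSSooem=>eeHSooem=>eeHSSooem=>eeeSSooem=>eeedoSooem=>eeedodoooem

S => Xem   [S → X e m]
Xem => eHem   [X → e H]
eHem => eHoem   [H → H o]
eHoem => eHooem   [H → H o]
eHooem => eHSooem   [H → H S]
eHSooem => eHSSooem   [H → H S]
eHSSooem => eeSSooem   [H → e]
eeSSooem => eeHSooem   [S → H]
eeHSooem => eeHSSooem   [H → H S]
eeHSSooem => eeeSSooem   [H → e]
eeeSSooem => eeedoSooem   [S → d o]
eeedoSooem => eeedodoooem   [S → d o]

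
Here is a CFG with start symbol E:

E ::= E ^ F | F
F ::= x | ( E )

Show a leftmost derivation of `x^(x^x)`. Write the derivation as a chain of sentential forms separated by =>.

E=>E^F=>F^F=>x^F=>x^(E)=>x^(E^F)=>x^(F^F)=>x^(x^F)=>x^(x^x)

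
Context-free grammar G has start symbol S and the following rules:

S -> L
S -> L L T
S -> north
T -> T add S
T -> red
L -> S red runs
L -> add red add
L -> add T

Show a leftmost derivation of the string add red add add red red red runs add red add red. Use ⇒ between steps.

S ⇒ L L T ⇒ S red runs L T ⇒ L L T red runs L T ⇒ add red add L T red runs L T ⇒ add red add add T T red runs L T ⇒ add red add add red T red runs L T ⇒ add red add add red red red runs L T ⇒ add red add add red red red runs add red add T ⇒ add red add add red red red runs add red add red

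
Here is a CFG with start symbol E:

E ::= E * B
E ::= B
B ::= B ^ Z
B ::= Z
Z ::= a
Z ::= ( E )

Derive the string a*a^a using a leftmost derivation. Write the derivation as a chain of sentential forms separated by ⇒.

E ⇒ E*B ⇒ B*B ⇒ Z*B ⇒ a*B ⇒ a*B^Z ⇒ a*Z^Z ⇒ a*a^Z ⇒ a*a^a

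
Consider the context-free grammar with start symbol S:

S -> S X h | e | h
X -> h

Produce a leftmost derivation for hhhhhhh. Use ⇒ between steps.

S ⇒ SXh   [S -> S X h]
SXh ⇒ SXhXh   [S -> S X h]
SXhXh ⇒ SXhXhXh   [S -> S X h]
SXhXhXh ⇒ hXhXhXh   [S -> h]
hXhXhXh ⇒ hhhXhXh   [X -> h]
hhhXhXh ⇒ hhhhhXh   [X -> h]
hhhhhXh ⇒ hhhhhhh   [X -> h]

S ⇒ SXh ⇒ SXhXh ⇒ SXhXhXh ⇒ hXhXhXh ⇒ hhhXhXh ⇒ hhhhhXh ⇒ hhhhhhh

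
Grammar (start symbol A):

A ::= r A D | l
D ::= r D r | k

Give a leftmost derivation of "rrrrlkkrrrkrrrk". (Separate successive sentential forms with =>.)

A => rAD   [A ::= r A D]
rAD => rrADD   [A ::= r A D]
rrADD => rrrADDD   [A ::= r A D]
rrrADDD => rrrrADDDD   [A ::= r A D]
rrrrADDDD => rrrrlDDDD   [A ::= l]
rrrrlDDDD => rrrrlkDDD   [D ::= k]
rrrrlkDDD => rrrrlkkDD   [D ::= k]
rrrrlkkDD => rrrrlkkrDrD   [D ::= r D r]
rrrrlkkrDrD => rrrrlkkrrDrrD   [D ::= r D r]
rrrrlkkrrDrrD => rrrrlkkrrrDrrrD   [D ::= r D r]
rrrrlkkrrrDrrrD => rrrrlkkrrrkrrrD   [D ::= k]
rrrrlkkrrrkrrrD => rrrrlkkrrrkrrrk   [D ::= k]

A=>rAD=>rrADD=>rrrADDD=>rrrrADDDD=>rrrrlDDDD=>rrrrlkDDD=>rrrrlkkDD=>rrrrlkkrDrD=>rrrrlkkrrDrrD=>rrrrlkkrrrDrrrD=>rrrrlkkrrrkrrrD=>rrrrlkkrrrkrrrk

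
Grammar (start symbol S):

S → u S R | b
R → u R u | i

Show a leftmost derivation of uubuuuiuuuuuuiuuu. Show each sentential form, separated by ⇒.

S⇒uSR⇒uuSRR⇒uubRR⇒uubuRuR⇒uubuuRuuR⇒uubuuuRuuuR⇒uubuuuiuuuR⇒uubuuuiuuuuRu⇒uubuuuiuuuuuRuu⇒uubuuuiuuuuuuRuuu⇒uubuuuiuuuuuuiuuu

S ⇒ uSR   [S → u S R]
uSR ⇒ uuSRR   [S → u S R]
uuSRR ⇒ uubRR   [S → b]
uubRR ⇒ uubuRuR   [R → u R u]
uubuRuR ⇒ uubuuRuuR   [R → u R u]
uubuuRuuR ⇒ uubuuuRuuuR   [R → u R u]
uubuuuRuuuR ⇒ uubuuuiuuuR   [R → i]
uubuuuiuuuR ⇒ uubuuuiuuuuRu   [R → u R u]
uubuuuiuuuuRu ⇒ uubuuuiuuuuuRuu   [R → u R u]
uubuuuiuuuuuRuu ⇒ uubuuuiuuuuuuRuuu   [R → u R u]
uubuuuiuuuuuuRuuu ⇒ uubuuuiuuuuuuiuuu   [R → i]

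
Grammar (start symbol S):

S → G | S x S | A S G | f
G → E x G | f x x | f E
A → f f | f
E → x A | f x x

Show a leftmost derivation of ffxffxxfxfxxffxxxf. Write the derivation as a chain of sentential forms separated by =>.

S => SxS => ASGxS => ffSGxS => ffGGxS => ffExGGxS => ffxAxGGxS => ffxffxGGxS => ffxffxExGGxS => ffxffxxAxGGxS => ffxffxxfxGGxS => ffxffxxfxfxxGxS => ffxffxxfxfxxfExS => ffxffxxfxfxxffxxxS => ffxffxxfxfxxffxxxf

S => SxS   [S → S x S]
SxS => ASGxS   [S → A S G]
ASGxS => ffSGxS   [A → f f]
ffSGxS => ffGGxS   [S → G]
ffGGxS => ffExGGxS   [G → E x G]
ffExGGxS => ffxAxGGxS   [E → x A]
ffxAxGGxS => ffxffxGGxS   [A → f f]
ffxffxGGxS => ffxffxExGGxS   [G → E x G]
ffxffxExGGxS => ffxffxxAxGGxS   [E → x A]
ffxffxxAxGGxS => ffxffxxfxGGxS   [A → f]
ffxffxxfxGGxS => ffxffxxfxfxxGxS   [G → f x x]
ffxffxxfxfxxGxS => ffxffxxfxfxxfExS   [G → f E]
ffxffxxfxfxxfExS => ffxffxxfxfxxffxxxS   [E → f x x]
ffxffxxfxfxxffxxxS => ffxffxxfxfxxffxxxf   [S → f]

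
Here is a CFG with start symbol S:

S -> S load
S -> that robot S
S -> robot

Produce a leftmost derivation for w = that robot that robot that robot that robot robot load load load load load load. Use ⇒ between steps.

S ⇒ that robot S   [S -> that robot S]
that robot S ⇒ that robot S load   [S -> S load]
that robot S load ⇒ that robot S load load   [S -> S load]
that robot S load load ⇒ that robot S load load load   [S -> S load]
that robot S load load load ⇒ that robot that robot S load load load   [S -> that robot S]
that robot that robot S load load load ⇒ that robot that robot that robot S load load load   [S -> that robot S]
that robot that robot that robot S load load load ⇒ that robot that robot that robot S load load load load   [S -> S load]
that robot that robot that robot S load load load load ⇒ that robot that robot that robot S load load load load load   [S -> S load]
that robot that robot that robot S load load load load load ⇒ that robot that robot that robot S load load load load load load   [S -> S load]
that robot that robot that robot S load load load load load load ⇒ that robot that robot that robot that robot S load load load load load load   [S -> that robot S]
that robot that robot that robot that robot S load load load load load load ⇒ that robot that robot that robot that robot robot load load load load load load   [S -> robot]

S ⇒ that robot S ⇒ that robot S load ⇒ that robot S load load ⇒ that robot S load load load ⇒ that robot that robot S load load load ⇒ that robot that robot that robot S load load load ⇒ that robot that robot that robot S load load load load ⇒ that robot that robot that robot S load load load load load ⇒ that robot that robot that robot S load load load load load load ⇒ that robot that robot that robot that robot S load load load load load load ⇒ that robot that robot that robot that robot robot load load load load load load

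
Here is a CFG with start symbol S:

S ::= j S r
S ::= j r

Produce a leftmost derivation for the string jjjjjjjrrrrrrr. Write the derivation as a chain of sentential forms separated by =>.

S=>jSr=>jjSrr=>jjjSrrr=>jjjjSrrrr=>jjjjjSrrrrr=>jjjjjjSrrrrrr=>jjjjjjjrrrrrrr

S => jSr   [S ::= j S r]
jSr => jjSrr   [S ::= j S r]
jjSrr => jjjSrrr   [S ::= j S r]
jjjSrrr => jjjjSrrrr   [S ::= j S r]
jjjjSrrrr => jjjjjSrrrrr   [S ::= j S r]
jjjjjSrrrrr => jjjjjjSrrrrrr   [S ::= j S r]
jjjjjjSrrrrrr => jjjjjjjrrrrrrr   [S ::= j r]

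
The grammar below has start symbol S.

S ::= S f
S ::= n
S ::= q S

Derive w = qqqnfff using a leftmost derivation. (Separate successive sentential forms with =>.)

S => Sf => qSf => qqSf => qqSff => qqSfff => qqqSfff => qqqnfff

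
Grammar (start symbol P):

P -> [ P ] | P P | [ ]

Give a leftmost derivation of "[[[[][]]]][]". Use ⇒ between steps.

P ⇒ PP ⇒ [P]P ⇒ [[P]]P ⇒ [[[P]]]P ⇒ [[[PP]]]P ⇒ [[[[]P]]]P ⇒ [[[[][]]]]P ⇒ [[[[][]]]][]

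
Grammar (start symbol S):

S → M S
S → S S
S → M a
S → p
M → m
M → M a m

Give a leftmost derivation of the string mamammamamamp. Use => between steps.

S => MS   [S → M S]
MS => MamS   [M → M a m]
MamS => MamamS   [M → M a m]
MamamS => mamamS   [M → m]
mamamS => mamamMS   [S → M S]
mamamMS => mamamMamS   [M → M a m]
mamamMamS => mamamMamamS   [M → M a m]
mamamMamamS => mamamMamamamS   [M → M a m]
mamamMamamamS => mamammamamamS   [M → m]
mamammamamamS => mamammamamamp   [S → p]

S => MS => MamS => MamamS => mamamS => mamamMS => mamamMamS => mamamMamamS => mamamMamamamS => mamammamamamS => mamammamamamp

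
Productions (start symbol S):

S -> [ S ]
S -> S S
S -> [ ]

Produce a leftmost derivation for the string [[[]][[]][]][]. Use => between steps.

S=>SS=>[S]S=>[SS]S=>[SSS]S=>[[S]SS]S=>[[[]]SS]S=>[[[]][S]S]S=>[[[]][[]]S]S=>[[[]][[]][]]S=>[[[]][[]][]][]

S => SS   [S -> S S]
SS => [S]S   [S -> [ S ]]
[S]S => [SS]S   [S -> S S]
[SS]S => [SSS]S   [S -> S S]
[SSS]S => [[S]SS]S   [S -> [ S ]]
[[S]SS]S => [[[]]SS]S   [S -> [ ]]
[[[]]SS]S => [[[]][S]S]S   [S -> [ S ]]
[[[]][S]S]S => [[[]][[]]S]S   [S -> [ ]]
[[[]][[]]S]S => [[[]][[]][]]S   [S -> [ ]]
[[[]][[]][]]S => [[[]][[]][]][]   [S -> [ ]]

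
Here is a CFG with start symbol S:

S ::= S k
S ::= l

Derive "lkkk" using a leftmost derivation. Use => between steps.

S => Sk   [S ::= S k]
Sk => Skk   [S ::= S k]
Skk => Skkk   [S ::= S k]
Skkk => lkkk   [S ::= l]

S => Sk => Skk => Skkk => lkkk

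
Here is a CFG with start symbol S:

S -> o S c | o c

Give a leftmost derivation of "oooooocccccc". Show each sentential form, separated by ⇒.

S ⇒ oSc   [S -> o S c]
oSc ⇒ ooScc   [S -> o S c]
ooScc ⇒ oooSccc   [S -> o S c]
oooSccc ⇒ ooooScccc   [S -> o S c]
ooooScccc ⇒ oooooSccccc   [S -> o S c]
oooooSccccc ⇒ oooooocccccc   [S -> o c]

S ⇒ oSc ⇒ ooScc ⇒ oooSccc ⇒ ooooScccc ⇒ oooooSccccc ⇒ oooooocccccc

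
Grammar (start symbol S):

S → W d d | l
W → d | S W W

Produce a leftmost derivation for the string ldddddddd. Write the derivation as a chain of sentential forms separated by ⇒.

S⇒Wdd⇒SWWdd⇒WddWWdd⇒SWWddWWdd⇒lWWddWWdd⇒ldWddWWdd⇒lddddWWdd⇒ldddddWdd⇒ldddddddd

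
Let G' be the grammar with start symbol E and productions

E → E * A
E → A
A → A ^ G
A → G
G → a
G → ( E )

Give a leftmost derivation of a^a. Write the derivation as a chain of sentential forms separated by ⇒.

E ⇒ A   [E → A]
A ⇒ A^G   [A → A ^ G]
A^G ⇒ G^G   [A → G]
G^G ⇒ a^G   [G → a]
a^G ⇒ a^a   [G → a]

E ⇒ A ⇒ A^G ⇒ G^G ⇒ a^G ⇒ a^a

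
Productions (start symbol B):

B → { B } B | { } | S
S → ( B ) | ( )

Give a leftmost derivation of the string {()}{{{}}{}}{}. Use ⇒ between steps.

B ⇒ {B}B ⇒ {S}B ⇒ {()}B ⇒ {()}{B}B ⇒ {()}{{B}B}B ⇒ {()}{{{}}B}B ⇒ {()}{{{}}{}}B ⇒ {()}{{{}}{}}{}

B ⇒ {B}B   [B → { B } B]
{B}B ⇒ {S}B   [B → S]
{S}B ⇒ {()}B   [S → ( )]
{()}B ⇒ {()}{B}B   [B → { B } B]
{()}{B}B ⇒ {()}{{B}B}B   [B → { B } B]
{()}{{B}B}B ⇒ {()}{{{}}B}B   [B → { }]
{()}{{{}}B}B ⇒ {()}{{{}}{}}B   [B → { }]
{()}{{{}}{}}B ⇒ {()}{{{}}{}}{}   [B → { }]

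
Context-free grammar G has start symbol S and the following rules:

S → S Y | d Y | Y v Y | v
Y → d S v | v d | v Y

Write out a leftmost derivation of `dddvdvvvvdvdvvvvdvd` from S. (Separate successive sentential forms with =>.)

S => SY   [S → S Y]
SY => YvYY   [S → Y v Y]
YvYY => dSvvYY   [Y → d S v]
dSvvYY => ddYvvYY   [S → d Y]
ddYvvYY => dddSvvvYY   [Y → d S v]
dddSvvvYY => dddSYvvvYY   [S → S Y]
dddSYvvvYY => dddYvYYvvvYY   [S → Y v Y]
dddYvYYvvvYY => dddvYvYYvvvYY   [Y → v Y]
dddvYvYYvvvYY => dddvdSvvYYvvvYY   [Y → d S v]
dddvdSvvYYvvvYY => dddvdvvvYYvvvYY   [S → v]
dddvdvvvYYvvvYY => dddvdvvvvdYvvvYY   [Y → v d]
dddvdvvvvdYvvvYY => dddvdvvvvdvdvvvYY   [Y → v d]
dddvdvvvvdvdvvvYY => dddvdvvvvdvdvvvvdY   [Y → v d]
dddvdvvvvdvdvvvvdY => dddvdvvvvdvdvvvvdvd   [Y → v d]

S => SY => YvYY => dSvvYY => ddYvvYY => dddSvvvYY => dddSYvvvYY => dddYvYYvvvYY => dddvYvYYvvvYY => dddvdSvvYYvvvYY => dddvdvvvYYvvvYY => dddvdvvvvdYvvvYY => dddvdvvvvdvdvvvYY => dddvdvvvvdvdvvvvdY => dddvdvvvvdvdvvvvdvd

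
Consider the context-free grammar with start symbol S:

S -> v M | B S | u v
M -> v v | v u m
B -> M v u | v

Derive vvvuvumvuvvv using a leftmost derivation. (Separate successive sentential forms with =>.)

S => BS => MvuS => vvvuS => vvvuBS => vvvuMvuS => vvvuvumvuS => vvvuvumvuvM => vvvuvumvuvvv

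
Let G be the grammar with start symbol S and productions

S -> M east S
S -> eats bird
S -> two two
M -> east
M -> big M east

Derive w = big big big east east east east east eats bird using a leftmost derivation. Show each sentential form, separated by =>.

S => M east S   [S -> M east S]
M east S => big M east east S   [M -> big M east]
big M east east S => big big M east east east S   [M -> big M east]
big big M east east east S => big big big M east east east east S   [M -> big M east]
big big big M east east east east S => big big big east east east east east S   [M -> east]
big big big east east east east east S => big big big east east east east east eats bird   [S -> eats bird]

S => M east S => big M east east S => big big M east east east S => big big big M east east east east S => big big big east east east east east S => big big big east east east east east eats bird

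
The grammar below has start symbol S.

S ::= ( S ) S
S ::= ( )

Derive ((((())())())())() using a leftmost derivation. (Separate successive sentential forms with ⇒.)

S ⇒ (S)S ⇒ ((S)S)S ⇒ (((S)S)S)S ⇒ ((((S)S)S)S)S ⇒ ((((())S)S)S)S ⇒ ((((())())S)S)S ⇒ ((((())())())S)S ⇒ ((((())())())())S ⇒ ((((())())())())()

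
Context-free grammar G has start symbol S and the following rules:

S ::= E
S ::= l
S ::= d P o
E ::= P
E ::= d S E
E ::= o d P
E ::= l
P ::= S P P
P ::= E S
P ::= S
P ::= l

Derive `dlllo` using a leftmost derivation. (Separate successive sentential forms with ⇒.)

S ⇒ dPo ⇒ dSPPo ⇒ dEPPo ⇒ dlPPo ⇒ dllPo ⇒ dlllo

S ⇒ dPo   [S ::= d P o]
dPo ⇒ dSPPo   [P ::= S P P]
dSPPo ⇒ dEPPo   [S ::= E]
dEPPo ⇒ dlPPo   [E ::= l]
dlPPo ⇒ dllPo   [P ::= l]
dllPo ⇒ dlllo   [P ::= l]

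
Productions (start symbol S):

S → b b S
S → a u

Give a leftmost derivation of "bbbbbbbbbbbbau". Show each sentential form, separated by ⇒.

S ⇒ bbS ⇒ bbbbS ⇒ bbbbbbS ⇒ bbbbbbbbS ⇒ bbbbbbbbbbS ⇒ bbbbbbbbbbbbS ⇒ bbbbbbbbbbbbau

S ⇒ bbS   [S → b b S]
bbS ⇒ bbbbS   [S → b b S]
bbbbS ⇒ bbbbbbS   [S → b b S]
bbbbbbS ⇒ bbbbbbbbS   [S → b b S]
bbbbbbbbS ⇒ bbbbbbbbbbS   [S → b b S]
bbbbbbbbbbS ⇒ bbbbbbbbbbbbS   [S → b b S]
bbbbbbbbbbbbS ⇒ bbbbbbbbbbbbau   [S → a u]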